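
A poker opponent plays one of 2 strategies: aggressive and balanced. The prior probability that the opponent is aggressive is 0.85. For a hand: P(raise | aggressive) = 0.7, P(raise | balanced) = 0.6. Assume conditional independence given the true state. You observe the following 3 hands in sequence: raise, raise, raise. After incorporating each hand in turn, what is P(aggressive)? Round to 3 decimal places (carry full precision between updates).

After 'raise': P(aggressive) = 0.7·0.8500 / (0.7·0.8500 + 0.6·0.1500) ≈ 0.8686
After 'raise': P(aggressive) = 0.7·0.8686 / (0.7·0.8686 + 0.6·0.1314) ≈ 0.8852
After 'raise': P(aggressive) = 0.7·0.8852 / (0.7·0.8852 + 0.6·0.1148) ≈ 0.9000

0.900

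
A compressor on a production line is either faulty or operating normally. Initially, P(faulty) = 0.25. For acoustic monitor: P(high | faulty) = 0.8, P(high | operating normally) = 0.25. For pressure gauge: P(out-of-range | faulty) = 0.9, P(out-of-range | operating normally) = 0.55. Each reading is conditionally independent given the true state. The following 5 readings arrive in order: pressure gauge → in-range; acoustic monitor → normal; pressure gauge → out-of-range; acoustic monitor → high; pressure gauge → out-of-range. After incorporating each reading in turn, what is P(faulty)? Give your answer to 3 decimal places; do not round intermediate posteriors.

0.145

After pressure gauge='in-range': P(faulty) = 0.1·0.2500 / (0.1·0.2500 + 0.45·0.7500) ≈ 0.0690
After acoustic monitor='normal': P(faulty) = 0.2·0.0690 / (0.2·0.0690 + 0.75·0.9310) ≈ 0.0194
After pressure gauge='out-of-range': P(faulty) = 0.9·0.0194 / (0.9·0.0194 + 0.55·0.9806) ≈ 0.0313
After acoustic monitor='high': P(faulty) = 0.8·0.0313 / (0.8·0.0313 + 0.25·0.9687) ≈ 0.0937
After pressure gauge='out-of-range': P(faulty) = 0.9·0.0937 / (0.9·0.0937 + 0.55·0.9063) ≈ 0.1448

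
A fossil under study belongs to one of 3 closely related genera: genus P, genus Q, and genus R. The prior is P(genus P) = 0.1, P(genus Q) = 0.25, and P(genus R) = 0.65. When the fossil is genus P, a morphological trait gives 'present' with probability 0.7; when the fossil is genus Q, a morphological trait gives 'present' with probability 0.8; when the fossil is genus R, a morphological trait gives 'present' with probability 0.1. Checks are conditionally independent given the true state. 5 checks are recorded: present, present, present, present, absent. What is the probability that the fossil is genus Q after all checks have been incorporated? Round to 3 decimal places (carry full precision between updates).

Apply Bayes' rule sequentially, carrying P(genus Q) forward.
After 'present': normaliser = 0.7·0.1000 + 0.8·0.2500 + 0.1·0.6500; P(genus P) ≈ 0.2090, P(genus Q) ≈ 0.5970, P(genus R) ≈ 0.1940
After 'present': normaliser = 0.7·0.2090 + 0.8·0.5970 + 0.1·0.1940; P(genus P) ≈ 0.2274, P(genus Q) ≈ 0.7425, P(genus R) ≈ 0.0302
After 'present': normaliser = 0.7·0.2274 + 0.8·0.7425 + 0.1·0.0302; P(genus P) ≈ 0.2105, P(genus Q) ≈ 0.7855, P(genus R) ≈ 0.0040
After 'present': normaliser = 0.7·0.2105 + 0.8·0.7855 + 0.1·0.0040; P(genus P) ≈ 0.1898, P(genus Q) ≈ 0.8096, P(genus R) ≈ 0.0005
After 'absent': normaliser = 0.3·0.1898 + 0.2·0.8096 + 0.9·0.0005; P(genus P) ≈ 0.2596, P(genus Q) ≈ 0.7382, P(genus R) ≈ 0.0021

0.738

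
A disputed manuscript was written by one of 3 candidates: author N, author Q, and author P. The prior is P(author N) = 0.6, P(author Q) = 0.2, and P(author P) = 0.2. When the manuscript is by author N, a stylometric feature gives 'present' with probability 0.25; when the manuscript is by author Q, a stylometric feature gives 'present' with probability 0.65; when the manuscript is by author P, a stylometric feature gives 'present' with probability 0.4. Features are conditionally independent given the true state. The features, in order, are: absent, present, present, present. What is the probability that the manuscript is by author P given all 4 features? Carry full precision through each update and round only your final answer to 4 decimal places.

0.2263

Each posterior becomes the prior for the next update.
After 'absent': normaliser = 0.75·0.6000 + 0.35·0.2000 + 0.6·0.2000; P(author N) ≈ 0.7031, P(author Q) ≈ 0.1094, P(author P) ≈ 0.1875
After 'present': normaliser = 0.25·0.7031 + 0.65·0.1094 + 0.4·0.1875; P(author N) ≈ 0.5461, P(author Q) ≈ 0.2209, P(author P) ≈ 0.2330
After 'present': normaliser = 0.25·0.5461 + 0.65·0.2209 + 0.4·0.2330; P(author N) ≈ 0.3657, P(author Q) ≈ 0.3846, P(author P) ≈ 0.2497
After 'present': normaliser = 0.25·0.3657 + 0.65·0.3846 + 0.4·0.2497; P(author N) ≈ 0.2072, P(author Q) ≈ 0.5665, P(author P) ≈ 0.2263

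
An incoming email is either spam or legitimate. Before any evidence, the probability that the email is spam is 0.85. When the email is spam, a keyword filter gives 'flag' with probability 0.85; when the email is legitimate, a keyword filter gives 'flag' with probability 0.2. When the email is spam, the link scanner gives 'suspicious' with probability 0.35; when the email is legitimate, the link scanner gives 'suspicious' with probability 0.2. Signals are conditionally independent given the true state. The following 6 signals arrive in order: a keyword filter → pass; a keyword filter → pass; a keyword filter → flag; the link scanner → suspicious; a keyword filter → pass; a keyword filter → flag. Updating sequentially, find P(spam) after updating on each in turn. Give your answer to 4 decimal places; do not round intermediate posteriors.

After a keyword filter='pass': P(spam) = 0.15·0.8500 / (0.15·0.8500 + 0.8·0.1500) ≈ 0.5152
After a keyword filter='pass': P(spam) = 0.15·0.5152 / (0.15·0.5152 + 0.8·0.4848) ≈ 0.1661
After a keyword filter='flag': P(spam) = 0.85·0.1661 / (0.85·0.1661 + 0.2·0.8339) ≈ 0.4585
After the link scanner='suspicious': P(spam) = 0.35·0.4585 / (0.35·0.4585 + 0.2·0.5415) ≈ 0.5970
After a keyword filter='pass': P(spam) = 0.15·0.5970 / (0.15·0.5970 + 0.8·0.4030) ≈ 0.2174
After a keyword filter='flag': P(spam) = 0.85·0.2174 / (0.85·0.2174 + 0.2·0.7826) ≈ 0.5414

0.5414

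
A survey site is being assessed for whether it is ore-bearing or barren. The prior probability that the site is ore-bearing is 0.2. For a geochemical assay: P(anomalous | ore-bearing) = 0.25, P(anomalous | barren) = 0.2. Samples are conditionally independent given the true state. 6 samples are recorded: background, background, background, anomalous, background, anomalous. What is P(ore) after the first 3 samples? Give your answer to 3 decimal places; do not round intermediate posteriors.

After 'background': P(ore) = 0.75·0.2000 / (0.75·0.2000 + 0.8·0.8000) ≈ 0.1899
After 'background': P(ore) = 0.75·0.1899 / (0.75·0.1899 + 0.8·0.8101) ≈ 0.1801
After 'background': P(ore) = 0.75·0.1801 / (0.75·0.1801 + 0.8·0.8199) ≈ 0.1708

0.171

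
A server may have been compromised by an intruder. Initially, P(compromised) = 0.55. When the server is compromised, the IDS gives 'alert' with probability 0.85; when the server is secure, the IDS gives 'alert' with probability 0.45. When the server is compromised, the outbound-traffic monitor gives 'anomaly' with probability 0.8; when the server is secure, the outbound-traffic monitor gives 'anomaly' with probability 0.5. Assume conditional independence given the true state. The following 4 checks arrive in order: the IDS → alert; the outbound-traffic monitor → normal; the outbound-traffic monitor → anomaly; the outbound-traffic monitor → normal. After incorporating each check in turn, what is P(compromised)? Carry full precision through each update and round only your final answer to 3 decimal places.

0.371

After the IDS='alert': P(compromised) = 0.85·0.5500 / (0.85·0.5500 + 0.45·0.4500) ≈ 0.6978
After the outbound-traffic monitor='normal': P(compromised) = 0.2·0.6978 / (0.2·0.6978 + 0.5·0.3022) ≈ 0.4801
After the outbound-traffic monitor='anomaly': P(compromised) = 0.8·0.4801 / (0.8·0.4801 + 0.5·0.5199) ≈ 0.5964
After the outbound-traffic monitor='normal': P(compromised) = 0.2·0.5964 / (0.2·0.5964 + 0.5·0.4036) ≈ 0.3715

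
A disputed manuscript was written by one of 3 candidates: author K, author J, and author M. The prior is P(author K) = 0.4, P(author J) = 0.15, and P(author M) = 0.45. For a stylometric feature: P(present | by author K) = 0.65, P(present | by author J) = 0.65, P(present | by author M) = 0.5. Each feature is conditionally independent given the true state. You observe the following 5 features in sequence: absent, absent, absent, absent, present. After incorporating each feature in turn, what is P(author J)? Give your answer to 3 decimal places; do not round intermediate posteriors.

After 'absent': normaliser = 0.35·0.4000 + 0.35·0.1500 + 0.5·0.4500; P(author K) ≈ 0.3353, P(author J) ≈ 0.1257, P(author M) ≈ 0.5389
After 'absent': normaliser = 0.35·0.3353 + 0.35·0.1257 + 0.5·0.5389; P(author K) ≈ 0.2724, P(author J) ≈ 0.1022, P(author M) ≈ 0.6254
After 'absent': normaliser = 0.35·0.2724 + 0.35·0.1022 + 0.5·0.6254; P(author K) ≈ 0.2148, P(author J) ≈ 0.0806, P(author M) ≈ 0.7046
After 'absent': normaliser = 0.35·0.2148 + 0.35·0.0806 + 0.5·0.7046; P(author K) ≈ 0.1650, P(author J) ≈ 0.0619, P(author M) ≈ 0.7731
After 'present': normaliser = 0.65·0.1650 + 0.65·0.0619 + 0.5·0.7731; P(author K) ≈ 0.2008, P(author J) ≈ 0.0753, P(author M) ≈ 0.7239

0.075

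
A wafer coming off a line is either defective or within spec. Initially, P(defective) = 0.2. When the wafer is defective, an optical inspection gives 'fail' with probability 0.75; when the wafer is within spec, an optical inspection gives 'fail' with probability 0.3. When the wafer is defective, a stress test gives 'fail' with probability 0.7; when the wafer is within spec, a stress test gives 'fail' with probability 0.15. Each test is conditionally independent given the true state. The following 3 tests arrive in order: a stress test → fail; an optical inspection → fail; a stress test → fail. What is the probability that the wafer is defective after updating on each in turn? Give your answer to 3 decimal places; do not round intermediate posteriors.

0.932

After a stress test='fail': P(defective) = 0.7·0.2000 / (0.7·0.2000 + 0.15·0.8000) ≈ 0.5385
After an optical inspection='fail': P(defective) = 0.75·0.5385 / (0.75·0.5385 + 0.3·0.4615) ≈ 0.7447
After a stress test='fail': P(defective) = 0.7·0.7447 / (0.7·0.7447 + 0.15·0.2553) ≈ 0.9316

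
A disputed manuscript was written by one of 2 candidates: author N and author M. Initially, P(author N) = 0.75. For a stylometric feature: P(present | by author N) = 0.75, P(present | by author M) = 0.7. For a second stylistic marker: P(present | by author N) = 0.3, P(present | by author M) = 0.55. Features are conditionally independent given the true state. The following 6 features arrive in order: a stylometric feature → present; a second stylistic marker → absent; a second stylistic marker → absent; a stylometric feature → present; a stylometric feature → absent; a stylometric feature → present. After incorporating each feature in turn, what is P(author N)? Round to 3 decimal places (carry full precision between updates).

0.882

After a stylometric feature='present': P(author N) = 0.75·0.7500 / (0.75·0.7500 + 0.7·0.2500) ≈ 0.7627
After a second stylistic marker='absent': P(author N) = 0.7·0.7627 / (0.7·0.7627 + 0.45·0.2373) ≈ 0.8333
After a second stylistic marker='absent': P(author N) = 0.7·0.8333 / (0.7·0.8333 + 0.45·0.1667) ≈ 0.8861
After a stylometric feature='present': P(author N) = 0.75·0.8861 / (0.75·0.8861 + 0.7·0.1139) ≈ 0.8929
After a stylometric feature='absent': P(author N) = 0.25·0.8929 / (0.25·0.8929 + 0.3·0.1071) ≈ 0.8741
After a stylometric feature='present': P(author N) = 0.75·0.8741 / (0.75·0.8741 + 0.7·0.1259) ≈ 0.8815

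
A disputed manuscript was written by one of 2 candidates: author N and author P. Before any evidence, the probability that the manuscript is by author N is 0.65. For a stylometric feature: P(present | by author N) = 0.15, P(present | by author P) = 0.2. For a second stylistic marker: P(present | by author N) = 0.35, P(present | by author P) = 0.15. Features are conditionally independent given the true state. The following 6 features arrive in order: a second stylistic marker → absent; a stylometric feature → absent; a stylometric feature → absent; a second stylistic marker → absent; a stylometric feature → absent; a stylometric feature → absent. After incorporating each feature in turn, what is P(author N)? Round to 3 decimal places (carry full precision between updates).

After a second stylistic marker='absent': P(author N) = 0.65·0.6500 / (0.65·0.6500 + 0.85·0.3500) ≈ 0.5868
After a stylometric feature='absent': P(author N) = 0.85·0.5868 / (0.85·0.5868 + 0.8·0.4132) ≈ 0.6014
After a stylometric feature='absent': P(author N) = 0.85·0.6014 / (0.85·0.6014 + 0.8·0.3986) ≈ 0.6159
After a second stylistic marker='absent': P(author N) = 0.65·0.6159 / (0.65·0.6159 + 0.85·0.3841) ≈ 0.5508
After a stylometric feature='absent': P(author N) = 0.85·0.5508 / (0.85·0.5508 + 0.8·0.4492) ≈ 0.5657
After a stylometric feature='absent': P(author N) = 0.85·0.5657 / (0.85·0.5657 + 0.8·0.4343) ≈ 0.5805

0.581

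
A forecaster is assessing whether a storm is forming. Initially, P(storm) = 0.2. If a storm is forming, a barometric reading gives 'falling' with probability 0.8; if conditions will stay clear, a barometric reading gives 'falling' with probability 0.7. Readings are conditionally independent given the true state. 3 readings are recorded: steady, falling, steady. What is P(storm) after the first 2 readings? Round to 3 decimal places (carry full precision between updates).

Each posterior becomes the prior for the next update.
After 'steady': P(storm) = 0.2·0.2000 / (0.2·0.2000 + 0.3·0.8000) ≈ 0.1429
After 'falling': P(storm) = 0.8·0.1429 / (0.8·0.1429 + 0.7·0.8571) ≈ 0.1600

0.160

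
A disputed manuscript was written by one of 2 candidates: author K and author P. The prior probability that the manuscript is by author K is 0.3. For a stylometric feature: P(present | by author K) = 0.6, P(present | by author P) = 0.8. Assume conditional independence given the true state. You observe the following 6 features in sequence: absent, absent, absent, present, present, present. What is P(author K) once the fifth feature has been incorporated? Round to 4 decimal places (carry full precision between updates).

0.6585

Apply Bayes' rule sequentially, carrying P(author K) forward.
After 'absent': P(author K) = 0.4·0.3000 / (0.4·0.3000 + 0.2·0.7000) ≈ 0.4615
After 'absent': P(author K) = 0.4·0.4615 / (0.4·0.4615 + 0.2·0.5385) ≈ 0.6316
After 'absent': P(author K) = 0.4·0.6316 / (0.4·0.6316 + 0.2·0.3684) ≈ 0.7742
After 'present': P(author K) = 0.6·0.7742 / (0.6·0.7742 + 0.8·0.2258) ≈ 0.7200
After 'present': P(author K) = 0.6·0.7200 / (0.6·0.7200 + 0.8·0.2800) ≈ 0.6585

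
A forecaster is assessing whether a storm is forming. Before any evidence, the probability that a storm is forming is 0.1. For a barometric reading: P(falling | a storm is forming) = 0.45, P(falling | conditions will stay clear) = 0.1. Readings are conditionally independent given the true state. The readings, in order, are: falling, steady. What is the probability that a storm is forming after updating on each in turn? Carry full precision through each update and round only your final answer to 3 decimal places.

0.234

After 'falling': P(storm) = 0.45·0.1000 / (0.45·0.1000 + 0.1·0.9000) ≈ 0.3333
After 'steady': P(storm) = 0.55·0.3333 / (0.55·0.3333 + 0.9·0.6667) ≈ 0.2340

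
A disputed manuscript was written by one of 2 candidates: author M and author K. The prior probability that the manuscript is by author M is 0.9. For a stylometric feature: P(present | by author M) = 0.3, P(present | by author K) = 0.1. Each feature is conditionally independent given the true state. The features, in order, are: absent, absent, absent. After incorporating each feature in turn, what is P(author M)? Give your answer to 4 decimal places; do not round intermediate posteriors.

After 'absent': P(author M) = 0.7·0.9000 / (0.7·0.9000 + 0.9·0.1000) ≈ 0.8750
After 'absent': P(author M) = 0.7·0.8750 / (0.7·0.8750 + 0.9·0.1250) ≈ 0.8448
After 'absent': P(author M) = 0.7·0.8448 / (0.7·0.8448 + 0.9·0.1552) ≈ 0.8090

0.8090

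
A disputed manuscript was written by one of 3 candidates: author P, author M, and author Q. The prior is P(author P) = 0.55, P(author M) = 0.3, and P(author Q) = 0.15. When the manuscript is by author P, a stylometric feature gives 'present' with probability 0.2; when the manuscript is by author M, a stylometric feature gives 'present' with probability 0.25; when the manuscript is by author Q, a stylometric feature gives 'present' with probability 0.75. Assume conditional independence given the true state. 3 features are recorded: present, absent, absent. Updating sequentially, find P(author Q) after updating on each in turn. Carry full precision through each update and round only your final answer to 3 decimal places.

Each posterior becomes the prior for the next update.
After 'present': normaliser = 0.2·0.5500 + 0.25·0.3000 + 0.75·0.1500; P(author P) ≈ 0.3697, P(author M) ≈ 0.2521, P(author Q) ≈ 0.3782
After 'absent': normaliser = 0.8·0.3697 + 0.75·0.2521 + 0.25·0.3782; P(author P) ≈ 0.5105, P(author M) ≈ 0.3263, P(author Q) ≈ 0.1632
After 'absent': normaliser = 0.8·0.5105 + 0.75·0.3263 + 0.25·0.1632; P(author P) ≈ 0.5885, P(author M) ≈ 0.3527, P(author Q) ≈ 0.0588

0.059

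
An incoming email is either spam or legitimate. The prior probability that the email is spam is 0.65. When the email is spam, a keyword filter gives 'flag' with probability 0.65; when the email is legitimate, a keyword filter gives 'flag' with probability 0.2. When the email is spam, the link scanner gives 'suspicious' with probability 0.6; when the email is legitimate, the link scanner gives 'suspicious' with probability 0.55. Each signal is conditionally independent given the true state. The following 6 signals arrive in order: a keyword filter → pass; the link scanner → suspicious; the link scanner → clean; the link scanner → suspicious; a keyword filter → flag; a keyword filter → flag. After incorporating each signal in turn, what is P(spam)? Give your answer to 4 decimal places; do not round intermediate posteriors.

0.9008

Each posterior becomes the prior for the next update.
After a keyword filter='pass': P(spam) = 0.35·0.6500 / (0.35·0.6500 + 0.8·0.3500) ≈ 0.4483
After the link scanner='suspicious': P(spam) = 0.6·0.4483 / (0.6·0.4483 + 0.55·0.5517) ≈ 0.4699
After the link scanner='clean': P(spam) = 0.4·0.4699 / (0.4·0.4699 + 0.45·0.5301) ≈ 0.4407
After the link scanner='suspicious': P(spam) = 0.6·0.4407 / (0.6·0.4407 + 0.55·0.5593) ≈ 0.4622
After a keyword filter='flag': P(spam) = 0.65·0.4622 / (0.65·0.4622 + 0.2·0.5378) ≈ 0.7364
After a keyword filter='flag': P(spam) = 0.65·0.7364 / (0.65·0.7364 + 0.2·0.2636) ≈ 0.9008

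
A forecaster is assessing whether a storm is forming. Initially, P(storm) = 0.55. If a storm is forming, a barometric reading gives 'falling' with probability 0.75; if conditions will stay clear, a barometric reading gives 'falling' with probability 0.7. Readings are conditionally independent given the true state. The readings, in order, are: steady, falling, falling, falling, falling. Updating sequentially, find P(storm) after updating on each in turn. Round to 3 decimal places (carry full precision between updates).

After 'steady': P(storm) = 0.25·0.5500 / (0.25·0.5500 + 0.3·0.4500) ≈ 0.5046
After 'falling': P(storm) = 0.75·0.5046 / (0.75·0.5046 + 0.7·0.4954) ≈ 0.5218
After 'falling': P(storm) = 0.75·0.5218 / (0.75·0.5218 + 0.7·0.4782) ≈ 0.5390
After 'falling': P(storm) = 0.75·0.5390 / (0.75·0.5390 + 0.7·0.4610) ≈ 0.5561
After 'falling': P(storm) = 0.75·0.5561 / (0.75·0.5561 + 0.7·0.4439) ≈ 0.5731

0.573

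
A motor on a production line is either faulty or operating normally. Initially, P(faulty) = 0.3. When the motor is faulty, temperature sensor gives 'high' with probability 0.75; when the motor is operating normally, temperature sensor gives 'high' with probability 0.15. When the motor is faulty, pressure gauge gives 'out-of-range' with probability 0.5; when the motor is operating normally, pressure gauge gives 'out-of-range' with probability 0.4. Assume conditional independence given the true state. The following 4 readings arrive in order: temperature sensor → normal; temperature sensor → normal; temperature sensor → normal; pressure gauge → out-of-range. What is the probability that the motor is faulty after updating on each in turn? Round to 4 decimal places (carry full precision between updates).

0.0134

After temperature sensor='normal': P(faulty) = 0.25·0.3000 / (0.25·0.3000 + 0.85·0.7000) ≈ 0.1119
After temperature sensor='normal': P(faulty) = 0.25·0.1119 / (0.25·0.1119 + 0.85·0.8881) ≈ 0.0357
After temperature sensor='normal': P(faulty) = 0.25·0.0357 / (0.25·0.0357 + 0.85·0.9643) ≈ 0.0108
After pressure gauge='out-of-range': P(faulty) = 0.5·0.0108 / (0.5·0.0108 + 0.4·0.9892) ≈ 0.0134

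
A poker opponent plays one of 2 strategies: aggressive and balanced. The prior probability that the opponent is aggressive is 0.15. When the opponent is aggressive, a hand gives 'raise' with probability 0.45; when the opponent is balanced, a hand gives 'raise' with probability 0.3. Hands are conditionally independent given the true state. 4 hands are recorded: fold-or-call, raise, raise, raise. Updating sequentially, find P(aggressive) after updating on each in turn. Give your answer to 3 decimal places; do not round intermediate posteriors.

0.319

After 'fold-or-call': P(aggressive) = 0.55·0.1500 / (0.55·0.1500 + 0.7·0.8500) ≈ 0.1218
After 'raise': P(aggressive) = 0.45·0.1218 / (0.45·0.1218 + 0.3·0.8782) ≈ 0.1722
After 'raise': P(aggressive) = 0.45·0.1722 / (0.45·0.1722 + 0.3·0.8278) ≈ 0.2378
After 'raise': P(aggressive) = 0.45·0.2378 / (0.45·0.2378 + 0.3·0.7622) ≈ 0.3188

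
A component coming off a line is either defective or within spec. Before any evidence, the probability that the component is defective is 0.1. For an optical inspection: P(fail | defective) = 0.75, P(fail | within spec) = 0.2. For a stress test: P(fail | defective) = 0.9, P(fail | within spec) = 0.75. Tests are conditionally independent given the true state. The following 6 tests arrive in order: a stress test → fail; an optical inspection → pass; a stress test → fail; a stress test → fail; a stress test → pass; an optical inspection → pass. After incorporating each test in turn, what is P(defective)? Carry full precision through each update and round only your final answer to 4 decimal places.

After a stress test='fail': P(defective) = 0.9·0.1000 / (0.9·0.1000 + 0.75·0.9000) ≈ 0.1176
After an optical inspection='pass': P(defective) = 0.25·0.1176 / (0.25·0.1176 + 0.8·0.8824) ≈ 0.0400
After a stress test='fail': P(defective) = 0.9·0.0400 / (0.9·0.0400 + 0.75·0.9600) ≈ 0.0476
After a stress test='fail': P(defective) = 0.9·0.0476 / (0.9·0.0476 + 0.75·0.9524) ≈ 0.0566
After a stress test='pass': P(defective) = 0.1·0.0566 / (0.1·0.0566 + 0.25·0.9434) ≈ 0.0234
After an optical inspection='pass': P(defective) = 0.25·0.0234 / (0.25·0.0234 + 0.8·0.9766) ≈ 0.0074

0.0074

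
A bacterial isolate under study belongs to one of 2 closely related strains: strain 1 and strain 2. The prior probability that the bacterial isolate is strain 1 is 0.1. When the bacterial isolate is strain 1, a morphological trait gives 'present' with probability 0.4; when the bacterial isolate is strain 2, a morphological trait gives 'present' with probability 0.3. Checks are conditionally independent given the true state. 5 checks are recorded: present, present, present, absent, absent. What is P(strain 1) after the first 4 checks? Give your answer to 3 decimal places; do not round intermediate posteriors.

0.184

After 'present': P(strain 1) = 0.4·0.1000 / (0.4·0.1000 + 0.3·0.9000) ≈ 0.1290
After 'present': P(strain 1) = 0.4·0.1290 / (0.4·0.1290 + 0.3·0.8710) ≈ 0.1649
After 'present': P(strain 1) = 0.4·0.1649 / (0.4·0.1649 + 0.3·0.8351) ≈ 0.2085
After 'absent': P(strain 1) = 0.6·0.2085 / (0.6·0.2085 + 0.7·0.7915) ≈ 0.1842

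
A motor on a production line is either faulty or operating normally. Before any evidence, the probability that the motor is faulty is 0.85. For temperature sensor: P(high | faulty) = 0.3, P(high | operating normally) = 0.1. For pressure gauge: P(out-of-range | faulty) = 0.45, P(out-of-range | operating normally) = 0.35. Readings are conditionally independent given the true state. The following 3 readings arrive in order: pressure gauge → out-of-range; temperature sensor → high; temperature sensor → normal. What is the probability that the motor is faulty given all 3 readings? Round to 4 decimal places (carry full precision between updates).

Each posterior becomes the prior for the next update.
After pressure gauge='out-of-range': P(faulty) = 0.45·0.8500 / (0.45·0.8500 + 0.35·0.1500) ≈ 0.8793
After temperature sensor='high': P(faulty) = 0.3·0.8793 / (0.3·0.8793 + 0.1·0.1207) ≈ 0.9563
After temperature sensor='normal': P(faulty) = 0.7·0.9563 / (0.7·0.9563 + 0.9·0.0437) ≈ 0.9444

0.9444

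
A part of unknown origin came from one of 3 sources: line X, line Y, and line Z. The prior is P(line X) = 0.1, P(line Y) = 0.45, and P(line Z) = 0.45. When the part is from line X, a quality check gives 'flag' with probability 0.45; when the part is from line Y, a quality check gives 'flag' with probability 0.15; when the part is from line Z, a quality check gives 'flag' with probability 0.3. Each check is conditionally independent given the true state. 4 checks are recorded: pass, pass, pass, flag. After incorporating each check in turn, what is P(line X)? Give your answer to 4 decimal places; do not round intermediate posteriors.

0.0786

After 'pass': normaliser = 0.55·0.1000 + 0.85·0.4500 + 0.7·0.4500; P(line X) ≈ 0.0731, P(line Y) ≈ 0.5083, P(line Z) ≈ 0.4186
After 'pass': normaliser = 0.55·0.0731 + 0.85·0.5083 + 0.7·0.4186; P(line X) ≈ 0.0525, P(line Y) ≈ 0.5646, P(line Z) ≈ 0.3829
After 'pass': normaliser = 0.55·0.0525 + 0.85·0.5646 + 0.7·0.3829; P(line X) ≈ 0.0372, P(line Y) ≈ 0.6178, P(line Z) ≈ 0.3450
After 'flag': normaliser = 0.45·0.0372 + 0.15·0.6178 + 0.3·0.3450; P(line X) ≈ 0.0786, P(line Y) ≈ 0.4352, P(line Z) ≈ 0.4862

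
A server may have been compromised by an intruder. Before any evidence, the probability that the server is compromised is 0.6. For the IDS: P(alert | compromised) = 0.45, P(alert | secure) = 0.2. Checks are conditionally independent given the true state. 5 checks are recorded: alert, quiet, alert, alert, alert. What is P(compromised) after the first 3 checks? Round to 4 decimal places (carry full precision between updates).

After 'alert': P(compromised) = 0.45·0.6000 / (0.45·0.6000 + 0.2·0.4000) ≈ 0.7714
After 'quiet': P(compromised) = 0.55·0.7714 / (0.55·0.7714 + 0.8·0.2286) ≈ 0.6988
After 'alert': P(compromised) = 0.45·0.6988 / (0.45·0.6988 + 0.2·0.3012) ≈ 0.8392

0.8392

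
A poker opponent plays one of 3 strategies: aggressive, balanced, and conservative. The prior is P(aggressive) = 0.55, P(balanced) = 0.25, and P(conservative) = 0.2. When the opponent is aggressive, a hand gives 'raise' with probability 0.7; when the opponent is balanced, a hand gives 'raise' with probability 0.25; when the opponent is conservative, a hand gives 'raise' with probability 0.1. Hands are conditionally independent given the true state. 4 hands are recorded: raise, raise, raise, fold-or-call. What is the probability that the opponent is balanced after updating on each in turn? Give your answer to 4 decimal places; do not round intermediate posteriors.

After 'raise': normaliser = 0.7·0.5500 + 0.25·0.2500 + 0.1·0.2000; P(aggressive) ≈ 0.8235, P(balanced) ≈ 0.1337, P(conservative) ≈ 0.0428
After 'raise': normaliser = 0.7·0.8235 + 0.25·0.1337 + 0.1·0.0428; P(aggressive) ≈ 0.9386, P(balanced) ≈ 0.0544, P(conservative) ≈ 0.0070
After 'raise': normaliser = 0.7·0.9386 + 0.25·0.0544 + 0.1·0.0070; P(aggressive) ≈ 0.9787, P(balanced) ≈ 0.0203, P(conservative) ≈ 0.0010
After 'fold-or-call': normaliser = 0.3·0.9787 + 0.75·0.0203 + 0.9·0.0010; P(aggressive) ≈ 0.9479, P(balanced) ≈ 0.0491, P(conservative) ≈ 0.0030

0.0491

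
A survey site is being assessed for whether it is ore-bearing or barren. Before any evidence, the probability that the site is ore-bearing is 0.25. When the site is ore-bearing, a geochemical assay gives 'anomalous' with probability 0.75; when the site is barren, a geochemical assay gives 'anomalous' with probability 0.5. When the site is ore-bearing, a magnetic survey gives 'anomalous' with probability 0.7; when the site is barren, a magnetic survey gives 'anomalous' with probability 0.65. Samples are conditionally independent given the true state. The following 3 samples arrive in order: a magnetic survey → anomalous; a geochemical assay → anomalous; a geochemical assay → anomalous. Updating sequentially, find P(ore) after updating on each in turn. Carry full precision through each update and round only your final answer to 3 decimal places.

After a magnetic survey='anomalous': P(ore) = 0.7·0.2500 / (0.7·0.2500 + 0.65·0.7500) ≈ 0.2642
After a geochemical assay='anomalous': P(ore) = 0.75·0.2642 / (0.75·0.2642 + 0.5·0.7358) ≈ 0.3500
After a geochemical assay='anomalous': P(ore) = 0.75·0.3500 / (0.75·0.3500 + 0.5·0.6500) ≈ 0.4468

0.447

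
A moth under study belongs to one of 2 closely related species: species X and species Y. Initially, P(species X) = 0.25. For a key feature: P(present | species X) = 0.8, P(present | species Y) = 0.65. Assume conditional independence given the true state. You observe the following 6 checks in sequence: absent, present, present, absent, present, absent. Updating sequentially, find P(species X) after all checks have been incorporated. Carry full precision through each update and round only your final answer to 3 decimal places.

After 'absent': P(species X) = 0.2·0.2500 / (0.2·0.2500 + 0.35·0.7500) ≈ 0.1600
After 'present': P(species X) = 0.8·0.1600 / (0.8·0.1600 + 0.65·0.8400) ≈ 0.1899
After 'present': P(species X) = 0.8·0.1899 / (0.8·0.1899 + 0.65·0.8101) ≈ 0.2239
After 'absent': P(species X) = 0.2·0.2239 / (0.2·0.2239 + 0.35·0.7761) ≈ 0.1415
After 'present': P(species X) = 0.8·0.1415 / (0.8·0.1415 + 0.65·0.8585) ≈ 0.1687
After 'absent': P(species X) = 0.2·0.1687 / (0.2·0.1687 + 0.35·0.8313) ≈ 0.1039

0.104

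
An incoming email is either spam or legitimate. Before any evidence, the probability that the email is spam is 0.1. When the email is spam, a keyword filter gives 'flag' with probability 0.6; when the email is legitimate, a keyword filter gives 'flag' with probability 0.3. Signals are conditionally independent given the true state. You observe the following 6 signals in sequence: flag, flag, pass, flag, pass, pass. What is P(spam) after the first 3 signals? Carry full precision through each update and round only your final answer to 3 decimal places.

After 'flag': P(spam) = 0.6·0.1000 / (0.6·0.1000 + 0.3·0.9000) ≈ 0.1818
After 'flag': P(spam) = 0.6·0.1818 / (0.6·0.1818 + 0.3·0.8182) ≈ 0.3077
After 'pass': P(spam) = 0.4·0.3077 / (0.4·0.3077 + 0.7·0.6923) ≈ 0.2025

0.203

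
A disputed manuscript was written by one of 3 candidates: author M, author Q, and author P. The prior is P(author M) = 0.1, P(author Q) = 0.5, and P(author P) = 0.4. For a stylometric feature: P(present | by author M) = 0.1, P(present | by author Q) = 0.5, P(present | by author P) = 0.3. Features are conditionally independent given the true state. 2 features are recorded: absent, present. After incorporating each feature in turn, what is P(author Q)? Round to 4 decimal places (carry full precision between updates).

0.5734

After 'absent': normaliser = 0.9·0.1000 + 0.5·0.5000 + 0.7·0.4000; P(author M) ≈ 0.1452, P(author Q) ≈ 0.4032, P(author P) ≈ 0.4516
After 'present': normaliser = 0.1·0.1452 + 0.5·0.4032 + 0.3·0.4516; P(author M) ≈ 0.0413, P(author Q) ≈ 0.5734, P(author P) ≈ 0.3853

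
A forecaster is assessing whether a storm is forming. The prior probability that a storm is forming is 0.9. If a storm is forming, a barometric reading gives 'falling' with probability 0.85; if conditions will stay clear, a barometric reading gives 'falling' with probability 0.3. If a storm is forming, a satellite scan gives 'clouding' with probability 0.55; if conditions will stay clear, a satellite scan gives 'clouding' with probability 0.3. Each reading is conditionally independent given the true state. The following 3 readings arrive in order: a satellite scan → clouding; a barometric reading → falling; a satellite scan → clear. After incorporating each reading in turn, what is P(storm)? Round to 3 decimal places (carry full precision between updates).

After a satellite scan='clouding': P(storm) = 0.55·0.9000 / (0.55·0.9000 + 0.3·0.1000) ≈ 0.9429
After a barometric reading='falling': P(storm) = 0.85·0.9429 / (0.85·0.9429 + 0.3·0.0571) ≈ 0.9791
After a satellite scan='clear': P(storm) = 0.45·0.9791 / (0.45·0.9791 + 0.7·0.0209) ≈ 0.9678

0.968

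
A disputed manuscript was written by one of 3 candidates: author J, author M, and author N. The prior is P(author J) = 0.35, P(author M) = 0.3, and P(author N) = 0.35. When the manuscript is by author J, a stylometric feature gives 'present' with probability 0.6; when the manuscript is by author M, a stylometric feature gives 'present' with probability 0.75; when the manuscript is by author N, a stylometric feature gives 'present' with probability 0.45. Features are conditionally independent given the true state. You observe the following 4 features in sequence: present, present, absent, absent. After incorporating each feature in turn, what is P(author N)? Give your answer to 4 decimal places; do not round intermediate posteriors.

0.4111

Each posterior becomes the prior for the next update.
After 'present': normaliser = 0.6·0.3500 + 0.75·0.3000 + 0.45·0.3500; P(author J) ≈ 0.3544, P(author M) ≈ 0.3797, P(author N) ≈ 0.2658
After 'present': normaliser = 0.6·0.3544 + 0.75·0.3797 + 0.45·0.2658; P(author J) ≈ 0.3446, P(author M) ≈ 0.4615, P(author N) ≈ 0.1938
After 'absent': normaliser = 0.4·0.3446 + 0.25·0.4615 + 0.55·0.1938; P(author J) ≈ 0.3831, P(author M) ≈ 0.3206, P(author N) ≈ 0.2963
After 'absent': normaliser = 0.4·0.3831 + 0.25·0.3206 + 0.55·0.2963; P(author J) ≈ 0.3866, P(author M) ≈ 0.2023, P(author N) ≈ 0.4111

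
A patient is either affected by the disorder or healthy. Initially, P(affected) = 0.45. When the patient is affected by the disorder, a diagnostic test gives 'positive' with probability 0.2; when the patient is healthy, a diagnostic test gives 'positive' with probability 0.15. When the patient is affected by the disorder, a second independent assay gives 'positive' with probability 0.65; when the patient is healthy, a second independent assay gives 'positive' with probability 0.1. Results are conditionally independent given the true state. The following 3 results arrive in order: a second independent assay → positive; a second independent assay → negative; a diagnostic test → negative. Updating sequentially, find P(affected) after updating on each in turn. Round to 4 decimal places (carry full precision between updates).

After a second independent assay='positive': P(affected) = 0.65·0.4500 / (0.65·0.4500 + 0.1·0.5500) ≈ 0.8417
After a second independent assay='negative': P(affected) = 0.35·0.8417 / (0.35·0.8417 + 0.9·0.1583) ≈ 0.6741
After a diagnostic test='negative': P(affected) = 0.8·0.6741 / (0.8·0.6741 + 0.85·0.3259) ≈ 0.6606

0.6606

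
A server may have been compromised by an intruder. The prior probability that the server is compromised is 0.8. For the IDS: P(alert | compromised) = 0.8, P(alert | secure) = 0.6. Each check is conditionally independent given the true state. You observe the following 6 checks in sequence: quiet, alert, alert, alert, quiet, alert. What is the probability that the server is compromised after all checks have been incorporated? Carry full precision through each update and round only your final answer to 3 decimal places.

0.760

After 'quiet': P(compromised) = 0.2·0.8000 / (0.2·0.8000 + 0.4·0.2000) ≈ 0.6667
After 'alert': P(compromised) = 0.8·0.6667 / (0.8·0.6667 + 0.6·0.3333) ≈ 0.7273
After 'alert': P(compromised) = 0.8·0.7273 / (0.8·0.7273 + 0.6·0.2727) ≈ 0.7805
After 'alert': P(compromised) = 0.8·0.7805 / (0.8·0.7805 + 0.6·0.2195) ≈ 0.8258
After 'quiet': P(compromised) = 0.2·0.8258 / (0.2·0.8258 + 0.4·0.1742) ≈ 0.7033
After 'alert': P(compromised) = 0.8·0.7033 / (0.8·0.7033 + 0.6·0.2967) ≈ 0.7596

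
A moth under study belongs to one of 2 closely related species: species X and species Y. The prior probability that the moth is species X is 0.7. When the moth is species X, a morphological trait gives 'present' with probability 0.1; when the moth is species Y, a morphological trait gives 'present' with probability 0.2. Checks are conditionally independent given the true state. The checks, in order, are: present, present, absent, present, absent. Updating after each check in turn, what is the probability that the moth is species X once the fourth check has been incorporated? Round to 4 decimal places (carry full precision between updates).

0.2471

Each posterior becomes the prior for the next update.
After 'present': P(species X) = 0.1·0.7000 / (0.1·0.7000 + 0.2·0.3000) ≈ 0.5385
After 'present': P(species X) = 0.1·0.5385 / (0.1·0.5385 + 0.2·0.4615) ≈ 0.3684
After 'absent': P(species X) = 0.9·0.3684 / (0.9·0.3684 + 0.8·0.6316) ≈ 0.3962
After 'present': P(species X) = 0.1·0.3962 / (0.1·0.3962 + 0.2·0.6038) ≈ 0.2471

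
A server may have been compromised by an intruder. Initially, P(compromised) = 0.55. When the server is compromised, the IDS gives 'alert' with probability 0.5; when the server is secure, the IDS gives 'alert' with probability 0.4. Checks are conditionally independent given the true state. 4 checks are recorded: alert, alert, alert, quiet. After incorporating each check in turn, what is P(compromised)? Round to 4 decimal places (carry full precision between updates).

0.6655

After 'alert': P(compromised) = 0.5·0.5500 / (0.5·0.5500 + 0.4·0.4500) ≈ 0.6044
After 'alert': P(compromised) = 0.5·0.6044 / (0.5·0.6044 + 0.4·0.3956) ≈ 0.6563
After 'alert': P(compromised) = 0.5·0.6563 / (0.5·0.6563 + 0.4·0.3437) ≈ 0.7048
After 'quiet': P(compromised) = 0.5·0.7048 / (0.5·0.7048 + 0.6·0.2952) ≈ 0.6655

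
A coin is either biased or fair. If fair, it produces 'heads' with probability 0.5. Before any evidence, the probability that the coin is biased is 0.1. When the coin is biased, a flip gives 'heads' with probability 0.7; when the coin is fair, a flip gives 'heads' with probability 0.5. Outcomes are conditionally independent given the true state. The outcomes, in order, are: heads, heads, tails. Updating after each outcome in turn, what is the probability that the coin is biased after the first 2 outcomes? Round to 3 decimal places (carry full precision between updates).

0.179

After 'heads': P(biased) = 0.7·0.1000 / (0.7·0.1000 + 0.5·0.9000) ≈ 0.1346
After 'heads': P(biased) = 0.7·0.1346 / (0.7·0.1346 + 0.5·0.8654) ≈ 0.1788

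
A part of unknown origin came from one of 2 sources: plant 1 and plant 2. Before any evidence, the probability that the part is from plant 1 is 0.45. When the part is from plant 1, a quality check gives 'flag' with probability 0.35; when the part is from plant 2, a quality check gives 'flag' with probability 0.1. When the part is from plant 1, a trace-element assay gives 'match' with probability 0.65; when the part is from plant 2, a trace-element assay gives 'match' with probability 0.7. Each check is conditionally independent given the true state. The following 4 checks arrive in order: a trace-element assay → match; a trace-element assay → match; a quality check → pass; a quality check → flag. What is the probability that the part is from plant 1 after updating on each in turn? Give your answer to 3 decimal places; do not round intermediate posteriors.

0.641

After a trace-element assay='match': P(plant 1) = 0.65·0.4500 / (0.65·0.4500 + 0.7·0.5500) ≈ 0.4317
After a trace-element assay='match': P(plant 1) = 0.65·0.4317 / (0.65·0.4317 + 0.7·0.5683) ≈ 0.4137
After a quality check='pass': P(plant 1) = 0.65·0.4137 / (0.65·0.4137 + 0.9·0.5863) ≈ 0.3375
After a quality check='flag': P(plant 1) = 0.35·0.3375 / (0.35·0.3375 + 0.1·0.6625) ≈ 0.6407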